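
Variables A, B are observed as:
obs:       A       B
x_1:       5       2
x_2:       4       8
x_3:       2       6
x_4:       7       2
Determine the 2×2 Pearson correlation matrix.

Step 1 — column means:
  mean(A) = (5 + 4 + 2 + 7) / 4 = 18/4 = 4.5
  mean(B) = (2 + 8 + 6 + 2) / 4 = 18/4 = 4.5

Step 2 — sample variances and covariances s[i,j] = (1/(n-1)) · Σ_k (x_{k,i} - mean_i) · (x_{k,j} - mean_j), with n-1 = 3:
  s[A,A] = ((0.5)·(0.5) + (-0.5)·(-0.5) + (-2.5)·(-2.5) + (2.5)·(2.5)) / 3 = 13/3 = 4.3333
  s[A,B] = ((0.5)·(-2.5) + (-0.5)·(3.5) + (-2.5)·(1.5) + (2.5)·(-2.5)) / 3 = -13/3 = -4.3333
  s[B,B] = ((-2.5)·(-2.5) + (3.5)·(3.5) + (1.5)·(1.5) + (-2.5)·(-2.5)) / 3 = 27/3 = 9
  Sample standard deviations s_i = √(s[i,i]):
  s(A) = √(4.3333) = 2.0817
  s(B) = √(9) = 3

Step 3 — r_{ij} = s_{ij} / (s_i · s_j):
  r[A,A] = 1 (diagonal).
  r[A,B] = -4.3333 / (2.0817 · 3) = -4.3333 / 6.245 = -0.6939
  r[B,B] = 1 (diagonal).

R is symmetric with unit diagonal. Assembling:

R = [[1, -0.6939],
 [-0.6939, 1]]


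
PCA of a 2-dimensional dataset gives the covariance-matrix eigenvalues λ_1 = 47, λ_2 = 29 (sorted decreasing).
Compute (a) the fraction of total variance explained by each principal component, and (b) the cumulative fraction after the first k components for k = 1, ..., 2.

Step 1 — total variance = trace(Sigma) = Σ λ_i = 47 + 29 = 76.

Step 2 — fraction explained by component i = λ_i / Σ λ:
  PC1: 47/76 = 0.6184
  PC2: 29/76 = 0.3816

Step 3 — cumulative fraction after k components = (λ_1 + ... + λ_k) / Σ λ:
  k = 1: 47/76 = 0.6184
  k = 2: (47 + 29)/76 = 76/76 = 1

Summary (fraction, with percent):

explained: PC1 0.6184 (61.84%), PC2 0.3816 (38.16%);  cumulative: 0.6184, 1


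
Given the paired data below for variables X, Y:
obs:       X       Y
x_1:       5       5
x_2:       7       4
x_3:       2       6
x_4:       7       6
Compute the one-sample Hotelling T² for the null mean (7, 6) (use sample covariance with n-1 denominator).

Step 1 — sample mean vector:
  mean(X) = (5 + 7 + 2 + 7) / 4 = 21/4 = 5.25
  mean(Y) = (5 + 4 + 6 + 6) / 4 = 21/4 = 5.25
  x̄ = (5.25, 5.25),  deviation x̄ - mu_0 = (5.25, 5.25) - (7, 6) = (-1.75, -0.75).

Step 2 — sample covariance matrix, S[i,j] = (1/(n-1)) · Σ_k (x_{k,i} - mean_i) · (x_{k,j} - mean_j), divisor n-1 = 3:
  S[X,X] = ((-0.25)·(-0.25) + (1.75)·(1.75) + (-3.25)·(-3.25) + (1.75)·(1.75)) / 3 = 16.75/3 = 5.5833
  S[X,Y] = ((-0.25)·(-0.25) + (1.75)·(-1.25) + (-3.25)·(0.75) + (1.75)·(0.75)) / 3 = -3.25/3 = -1.0833
  S[Y,Y] = ((-0.25)·(-0.25) + (-1.25)·(-1.25) + (0.75)·(0.75) + (0.75)·(0.75)) / 3 = 2.75/3 = 0.9167
  S = [[5.5833, -1.0833],
 [-1.0833, 0.9167]].

Step 3 — invert S. det(S) = 5.5833·0.9167 - (-1.0833)² = 3.9444.
  S^{-1} = (1/det) · [[d, -b], [-b, a]] = [[0.2324, 0.2746],
 [0.2746, 1.4155]].

Step 4 — quadratic form (x̄ - mu_0)^T · S^{-1} · (x̄ - mu_0):
  S^{-1} · (x̄ - mu_0) = (-0.6127, -1.5423),
  (x̄ - mu_0)^T · [...] = (-1.75)·(-0.6127) + (-0.75)·(-1.5423) = 2.2289.

Step 5 — scale by n: T² = 4 · 2.2289 = 8.9155.

T² ≈ 8.9155


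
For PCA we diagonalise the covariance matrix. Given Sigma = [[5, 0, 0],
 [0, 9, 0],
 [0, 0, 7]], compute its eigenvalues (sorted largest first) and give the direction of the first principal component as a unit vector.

Step 1 — characteristic polynomial p(λ) = det(λI - Sigma) = λ³ - tr·λ² + c_1·λ - det, where tr = trace, c_1 = sum of the principal 2×2 minors, det = det(Sigma):
  tr = 5 + 9 + 7 = 21,
  c_1 = (5·9 - (0)²) + (5·7 - (0)²) + (9·7 - (0)²) = 45 + 35 + 63 = 143,
  det = 5·(9·7 - (0)²) - (0)·((0)·7 - (0)·(0)) + (0)·((0)·(0) - 9·(0)) = 5·(63) - (0)·(0) + (0)·(0) = 315.
  So p(λ) = λ³ - 21λ² + 143λ - 315.
Step 2 — look for an integer root (rational root theorem: any rational root is an integer divisor of 315). Testing λ = 5:
  p(5) = 125 - 525 + 715 - 315 = 0  ✓
  Dividing out (λ - 5): p(λ) = (λ - 5)(λ² - 16λ + 63).
Step 3 — remaining eigenvalues from the quadratic λ² - 16λ + 63 = 0:
  Δ = 16² - 4·63 = 256 - 252 = 4,  λ = (16 ± √4)/2 = (16 ± 2)/2 = 9 or 7.
  Sorted: λ_1 = 9,  λ_2 = 7,  λ_3 = 5  (check: sum = 21 = tr ✓).

Step 4 — unit eigenvector for λ_1 = 9: v spans the null space of (Sigma - λ_1 I), whose rows are
  r_1 = (-4, 0, 0),  r_2 = (0, 0, 0),  r_3 = (0, 0, -2).
  v is orthogonal to every row, so take v ∝ r_1 × r_3 = ((0)·(-2) - (0)·(0), (0)·(0) - (-4)·(-2), (-4)·(0) - (0)·(0)) = (0, -8, 0).
  Rescale (divide by 8; multiply by -1 so the first nonzero entry is positive): u = (0, 1, 0).
  ||u|| = √((0)² + (1)² + (0)²) = √(1) = 1,  v_1 = u/||u|| ≈ (0, 1, 0) (||v_1|| = 1).

λ_1 = 9,  λ_2 = 7,  λ_3 = 5;  v_1 ≈ (0, 1, 0)


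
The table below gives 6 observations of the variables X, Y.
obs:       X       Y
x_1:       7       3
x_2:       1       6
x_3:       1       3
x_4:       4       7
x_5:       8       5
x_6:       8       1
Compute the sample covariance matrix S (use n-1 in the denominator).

Step 1 — column means:
  mean(X) = (7 + 1 + 1 + 4 + 8 + 8) / 6 = 29/6 = 4.8333
  mean(Y) = (3 + 6 + 3 + 7 + 5 + 1) / 6 = 25/6 = 4.1667

Step 2 — sample covariance S[i,j] = (1/(n-1)) · Σ_k (x_{k,i} - mean_i) · (x_{k,j} - mean_j), with n-1 = 5.
  S[X,X] = ((2.1667)·(2.1667) + (-3.8333)·(-3.8333) + (-3.8333)·(-3.8333) + (-0.8333)·(-0.8333) + (3.1667)·(3.1667) + (3.1667)·(3.1667)) / 5 = 54.8333/5 = 10.9667
  S[X,Y] = ((2.1667)·(-1.1667) + (-3.8333)·(1.8333) + (-3.8333)·(-1.1667) + (-0.8333)·(2.8333) + (3.1667)·(0.8333) + (3.1667)·(-3.1667)) / 5 = -14.8333/5 = -2.9667
  S[Y,Y] = ((-1.1667)·(-1.1667) + (1.8333)·(1.8333) + (-1.1667)·(-1.1667) + (2.8333)·(2.8333) + (0.8333)·(0.8333) + (-3.1667)·(-3.1667)) / 5 = 24.8333/5 = 4.9667

S is symmetric (S[j,i] = S[i,j]). Assembling:

S = [[10.9667, -2.9667],
 [-2.9667, 4.9667]]


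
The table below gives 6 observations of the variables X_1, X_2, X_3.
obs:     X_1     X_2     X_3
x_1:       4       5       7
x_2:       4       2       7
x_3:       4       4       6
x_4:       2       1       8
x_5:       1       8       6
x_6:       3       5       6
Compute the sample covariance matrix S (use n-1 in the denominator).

Step 1 — column means:
  mean(X_1) = (4 + 4 + 4 + 2 + 1 + 3) / 6 = 18/6 = 3
  mean(X_2) = (5 + 2 + 4 + 1 + 8 + 5) / 6 = 25/6 = 4.1667
  mean(X_3) = (7 + 7 + 6 + 8 + 6 + 6) / 6 = 40/6 = 6.6667

Step 2 — sample covariance S[i,j] = (1/(n-1)) · Σ_k (x_{k,i} - mean_i) · (x_{k,j} - mean_j), with n-1 = 5.
  S[X_1,X_1] = ((1)·(1) + (1)·(1) + (1)·(1) + (-1)·(-1) + (-2)·(-2) + (0)·(0)) / 5 = 8/5 = 1.6
  S[X_1,X_2] = ((1)·(0.8333) + (1)·(-2.1667) + (1)·(-0.1667) + (-1)·(-3.1667) + (-2)·(3.8333) + (0)·(0.8333)) / 5 = -6/5 = -1.2
  S[X_1,X_3] = ((1)·(0.3333) + (1)·(0.3333) + (1)·(-0.6667) + (-1)·(1.3333) + (-2)·(-0.6667) + (0)·(-0.6667)) / 5 = 0/5 = 0
  S[X_2,X_2] = ((0.8333)·(0.8333) + (-2.1667)·(-2.1667) + (-0.1667)·(-0.1667) + (-3.1667)·(-3.1667) + (3.8333)·(3.8333) + (0.8333)·(0.8333)) / 5 = 30.8333/5 = 6.1667
  S[X_2,X_3] = ((0.8333)·(0.3333) + (-2.1667)·(0.3333) + (-0.1667)·(-0.6667) + (-3.1667)·(1.3333) + (3.8333)·(-0.6667) + (0.8333)·(-0.6667)) / 5 = -7.6667/5 = -1.5333
  S[X_3,X_3] = ((0.3333)·(0.3333) + (0.3333)·(0.3333) + (-0.6667)·(-0.6667) + (1.3333)·(1.3333) + (-0.6667)·(-0.6667) + (-0.6667)·(-0.6667)) / 5 = 3.3333/5 = 0.6667

S is symmetric (S[j,i] = S[i,j]). Assembling:

S = [[1.6, -1.2, 0],
 [-1.2, 6.1667, -1.5333],
 [0, -1.5333, 0.6667]]


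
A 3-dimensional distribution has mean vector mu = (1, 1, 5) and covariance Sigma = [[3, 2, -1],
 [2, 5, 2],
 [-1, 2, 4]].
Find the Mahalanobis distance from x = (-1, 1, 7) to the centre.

Step 1 — centre the observation: (x - mu) = (-2, 0, 2).

Step 2 — invert Sigma (cofactor / det for 3×3, or solve directly):
  Sigma^{-1} = [[0.8421, -0.5263, 0.4737],
 [-0.5263, 0.5789, -0.4211],
 [0.4737, -0.4211, 0.5789]].

Step 3 — form the quadratic (x - mu)^T · Sigma^{-1} · (x - mu):
  Sigma^{-1} · (x - mu) = (-0.7368, 0.2105, 0.2105).
  (x - mu)^T · [Sigma^{-1} · (x - mu)] = (-2)·(-0.7368) + (0)·(0.2105) + (2)·(0.2105) = 1.8947.

Step 4 — take square root: d = √(1.8947) ≈ 1.3765.

d(x, mu) = √(1.8947) ≈ 1.3765


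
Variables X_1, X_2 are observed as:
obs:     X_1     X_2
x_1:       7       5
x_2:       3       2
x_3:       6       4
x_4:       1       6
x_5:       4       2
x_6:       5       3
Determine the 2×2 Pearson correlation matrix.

Step 1 — column means:
  mean(X_1) = (7 + 3 + 6 + 1 + 4 + 5) / 6 = 26/6 = 4.3333
  mean(X_2) = (5 + 2 + 4 + 6 + 2 + 3) / 6 = 22/6 = 3.6667

Step 2 — sample variances and covariances s[i,j] = (1/(n-1)) · Σ_k (x_{k,i} - mean_i) · (x_{k,j} - mean_j), with n-1 = 5:
  s[X_1,X_1] = ((2.6667)·(2.6667) + (-1.3333)·(-1.3333) + (1.6667)·(1.6667) + (-3.3333)·(-3.3333) + (-0.3333)·(-0.3333) + (0.6667)·(0.6667)) / 5 = 23.3333/5 = 4.6667
  s[X_1,X_2] = ((2.6667)·(1.3333) + (-1.3333)·(-1.6667) + (1.6667)·(0.3333) + (-3.3333)·(2.3333) + (-0.3333)·(-1.6667) + (0.6667)·(-0.6667)) / 5 = -1.3333/5 = -0.2667
  s[X_2,X_2] = ((1.3333)·(1.3333) + (-1.6667)·(-1.6667) + (0.3333)·(0.3333) + (2.3333)·(2.3333) + (-1.6667)·(-1.6667) + (-0.6667)·(-0.6667)) / 5 = 13.3333/5 = 2.6667
  Sample standard deviations s_i = √(s[i,i]):
  s(X_1) = √(4.6667) = 2.1602
  s(X_2) = √(2.6667) = 1.633

Step 3 — r_{ij} = s_{ij} / (s_i · s_j):
  r[X_1,X_1] = 1 (diagonal).
  r[X_1,X_2] = -0.2667 / (2.1602 · 1.633) = -0.2667 / 3.5277 = -0.0756
  r[X_2,X_2] = 1 (diagonal).

R is symmetric with unit diagonal. Assembling:

R = [[1, -0.0756],
 [-0.0756, 1]]


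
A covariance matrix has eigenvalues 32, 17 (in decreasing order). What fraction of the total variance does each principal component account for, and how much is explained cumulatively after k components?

Step 1 — total variance = trace(Sigma) = Σ λ_i = 32 + 17 = 49.

Step 2 — fraction explained by component i = λ_i / Σ λ:
  PC1: 32/49 = 0.6531
  PC2: 17/49 = 0.3469

Step 3 — cumulative fraction after k components = (λ_1 + ... + λ_k) / Σ λ:
  k = 1: 32/49 = 0.6531
  k = 2: (32 + 17)/49 = 49/49 = 1

Summary (fraction, with percent):

explained: PC1 0.6531 (65.31%), PC2 0.3469 (34.69%);  cumulative: 0.6531, 1


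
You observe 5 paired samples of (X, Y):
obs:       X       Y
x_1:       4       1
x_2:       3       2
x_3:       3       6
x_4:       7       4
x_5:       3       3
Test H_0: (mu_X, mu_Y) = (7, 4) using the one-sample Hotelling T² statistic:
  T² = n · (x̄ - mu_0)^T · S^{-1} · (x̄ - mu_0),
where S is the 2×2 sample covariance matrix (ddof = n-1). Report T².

Step 1 — sample mean vector:
  mean(X) = (4 + 3 + 3 + 7 + 3) / 5 = 20/5 = 4
  mean(Y) = (1 + 2 + 6 + 4 + 3) / 5 = 16/5 = 3.2
  x̄ = (4, 3.2),  deviation x̄ - mu_0 = (4, 3.2) - (7, 4) = (-3, -0.8).

Step 2 — sample covariance matrix, S[i,j] = (1/(n-1)) · Σ_k (x_{k,i} - mean_i) · (x_{k,j} - mean_j), divisor n-1 = 4:
  S[X,X] = ((0)·(0) + (-1)·(-1) + (-1)·(-1) + (3)·(3) + (-1)·(-1)) / 4 = 12/4 = 3
  S[X,Y] = ((0)·(-2.2) + (-1)·(-1.2) + (-1)·(2.8) + (3)·(0.8) + (-1)·(-0.2)) / 4 = 1/4 = 0.25
  S[Y,Y] = ((-2.2)·(-2.2) + (-1.2)·(-1.2) + (2.8)·(2.8) + (0.8)·(0.8) + (-0.2)·(-0.2)) / 4 = 14.8/4 = 3.7
  S = [[3, 0.25],
 [0.25, 3.7]].

Step 3 — invert S. det(S) = 3·3.7 - (0.25)² = 11.0375.
  S^{-1} = (1/det) · [[d, -b], [-b, a]] = [[0.3352, -0.0227],
 [-0.0227, 0.2718]].

Step 4 — quadratic form (x̄ - mu_0)^T · S^{-1} · (x̄ - mu_0):
  S^{-1} · (x̄ - mu_0) = (-0.9875, -0.1495),
  (x̄ - mu_0)^T · [...] = (-3)·(-0.9875) + (-0.8)·(-0.1495) = 3.0822.

Step 5 — scale by n: T² = 5 · 3.0822 = 15.4111.

T² ≈ 15.4111


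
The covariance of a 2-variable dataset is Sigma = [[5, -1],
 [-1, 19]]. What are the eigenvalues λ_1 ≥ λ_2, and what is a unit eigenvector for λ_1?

Step 1 — characteristic polynomial of 2×2 Sigma:
  det(Sigma - λI) = λ² - trace · λ + det = 0.
  trace = 5 + 19 = 24, det = 5·19 - (-1)² = 94.
Step 2 — discriminant:
  Δ = trace² - 4·det = 576 - 376 = 200.
Step 3 — eigenvalues:
  λ = (trace ± √Δ)/2 = (24 ± 14.1421)/2,
  λ_1 = 19.0711,  λ_2 = 4.9289.

Step 4 — unit eigenvector for λ_1: solve (Sigma - λ_1 I)v = 0. First row:
  (5 - 19.0711)·v_x + (-1)·v_y = 0, i.e. (-14.0711)·v_x + (-1)·v_y = 0,
  so v ∝ (b, λ_1 - a) = (-1, 14.0711); multiply by -1 so the first entry is positive: u = (1, -14.0711).
  ||u|| = √((1)² + (-14.0711)²) = √(198.9949) ≈ 14.1066,
  v_1 = u/||u|| ≈ (0.0709, -0.9975) (||v_1|| = 1).

λ_1 = 19.0711,  λ_2 = 4.9289;  v_1 ≈ (0.0709, -0.9975)


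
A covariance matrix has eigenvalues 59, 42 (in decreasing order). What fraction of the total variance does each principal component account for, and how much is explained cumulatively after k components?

Step 1 — total variance = trace(Sigma) = Σ λ_i = 59 + 42 = 101.

Step 2 — fraction explained by component i = λ_i / Σ λ:
  PC1: 59/101 = 0.5842
  PC2: 42/101 = 0.4158

Step 3 — cumulative fraction after k components = (λ_1 + ... + λ_k) / Σ λ:
  k = 1: 59/101 = 0.5842
  k = 2: (59 + 42)/101 = 101/101 = 1

Summary (fraction, with percent):

explained: PC1 0.5842 (58.42%), PC2 0.4158 (41.58%);  cumulative: 0.5842, 1


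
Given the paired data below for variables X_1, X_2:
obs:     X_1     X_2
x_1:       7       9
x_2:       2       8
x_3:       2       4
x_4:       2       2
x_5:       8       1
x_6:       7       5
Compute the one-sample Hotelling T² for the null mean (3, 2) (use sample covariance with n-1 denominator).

Step 1 — sample mean vector:
  mean(X_1) = (7 + 2 + 2 + 2 + 8 + 7) / 6 = 28/6 = 4.6667
  mean(X_2) = (9 + 8 + 4 + 2 + 1 + 5) / 6 = 29/6 = 4.8333
  x̄ = (4.6667, 4.8333),  deviation x̄ - mu_0 = (4.6667, 4.8333) - (3, 2) = (1.6667, 2.8333).

Step 2 — sample covariance matrix, S[i,j] = (1/(n-1)) · Σ_k (x_{k,i} - mean_i) · (x_{k,j} - mean_j), divisor n-1 = 5:
  S[X_1,X_1] = ((2.3333)·(2.3333) + (-2.6667)·(-2.6667) + (-2.6667)·(-2.6667) + (-2.6667)·(-2.6667) + (3.3333)·(3.3333) + (2.3333)·(2.3333)) / 5 = 43.3333/5 = 8.6667
  S[X_1,X_2] = ((2.3333)·(4.1667) + (-2.6667)·(3.1667) + (-2.6667)·(-0.8333) + (-2.6667)·(-2.8333) + (3.3333)·(-3.8333) + (2.3333)·(0.1667)) / 5 = -1.3333/5 = -0.2667
  S[X_2,X_2] = ((4.1667)·(4.1667) + (3.1667)·(3.1667) + (-0.8333)·(-0.8333) + (-2.8333)·(-2.8333) + (-3.8333)·(-3.8333) + (0.1667)·(0.1667)) / 5 = 50.8333/5 = 10.1667
  S = [[8.6667, -0.2667],
 [-0.2667, 10.1667]].

Step 3 — invert S. det(S) = 8.6667·10.1667 - (-0.2667)² = 88.04.
  S^{-1} = (1/det) · [[d, -b], [-b, a]] = [[0.1155, 0.003],
 [0.003, 0.0984]].

Step 4 — quadratic form (x̄ - mu_0)^T · S^{-1} · (x̄ - mu_0):
  S^{-1} · (x̄ - mu_0) = (0.201, 0.284),
  (x̄ - mu_0)^T · [...] = (1.6667)·(0.201) + (2.8333)·(0.284) = 1.1396.

Step 5 — scale by n: T² = 6 · 1.1396 = 6.8378.

T² ≈ 6.8378


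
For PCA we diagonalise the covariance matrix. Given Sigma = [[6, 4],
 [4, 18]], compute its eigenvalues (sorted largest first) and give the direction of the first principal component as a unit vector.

Step 1 — characteristic polynomial of 2×2 Sigma:
  det(Sigma - λI) = λ² - trace · λ + det = 0.
  trace = 6 + 18 = 24, det = 6·18 - (4)² = 92.
Step 2 — discriminant:
  Δ = trace² - 4·det = 576 - 368 = 208.
Step 3 — eigenvalues:
  λ = (trace ± √Δ)/2 = (24 ± 14.4222)/2,
  λ_1 = 19.2111,  λ_2 = 4.7889.

Step 4 — unit eigenvector for λ_1: solve (Sigma - λ_1 I)v = 0. First row:
  (6 - 19.2111)·v_x + (4)·v_y = 0, i.e. (-13.2111)·v_x + (4)·v_y = 0,
  so v ∝ (b, λ_1 - a) = (4, 13.2111) = u.
  ||u|| = √((4)² + (13.2111)²) = √(190.5332) ≈ 13.8034,
  v_1 = u/||u|| ≈ (0.2898, 0.9571) (||v_1|| = 1).

λ_1 = 19.2111,  λ_2 = 4.7889;  v_1 ≈ (0.2898, 0.9571)


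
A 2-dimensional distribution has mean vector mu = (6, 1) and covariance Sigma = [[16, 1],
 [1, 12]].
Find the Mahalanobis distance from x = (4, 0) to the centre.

Step 1 — centre the observation: (x - mu) = (-2, -1).

Step 2 — invert Sigma. det(Sigma) = 16·12 - (1)² = 191.
  Sigma^{-1} = (1/det) · [[d, -b], [-b, a]] = [[0.0628, -0.0052],
 [-0.0052, 0.0838]].

Step 3 — form the quadratic (x - mu)^T · Sigma^{-1} · (x - mu):
  Sigma^{-1} · (x - mu) = (-0.1204, -0.0733).
  (x - mu)^T · [Sigma^{-1} · (x - mu)] = (-2)·(-0.1204) + (-1)·(-0.0733) = 0.3141.

Step 4 — take square root: d = √(0.3141) ≈ 0.5605.

d(x, mu) = √(0.3141) ≈ 0.5605


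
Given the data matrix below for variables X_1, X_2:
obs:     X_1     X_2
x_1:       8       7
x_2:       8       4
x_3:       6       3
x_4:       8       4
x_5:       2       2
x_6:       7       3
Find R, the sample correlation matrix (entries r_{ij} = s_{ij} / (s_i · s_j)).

Step 1 — column means:
  mean(X_1) = (8 + 8 + 6 + 8 + 2 + 7) / 6 = 39/6 = 6.5
  mean(X_2) = (7 + 4 + 3 + 4 + 2 + 3) / 6 = 23/6 = 3.8333

Step 2 — sample variances and covariances s[i,j] = (1/(n-1)) · Σ_k (x_{k,i} - mean_i) · (x_{k,j} - mean_j), with n-1 = 5:
  s[X_1,X_1] = ((1.5)·(1.5) + (1.5)·(1.5) + (-0.5)·(-0.5) + (1.5)·(1.5) + (-4.5)·(-4.5) + (0.5)·(0.5)) / 5 = 27.5/5 = 5.5
  s[X_1,X_2] = ((1.5)·(3.1667) + (1.5)·(0.1667) + (-0.5)·(-0.8333) + (1.5)·(0.1667) + (-4.5)·(-1.8333) + (0.5)·(-0.8333)) / 5 = 13.5/5 = 2.7
  s[X_2,X_2] = ((3.1667)·(3.1667) + (0.1667)·(0.1667) + (-0.8333)·(-0.8333) + (0.1667)·(0.1667) + (-1.8333)·(-1.8333) + (-0.8333)·(-0.8333)) / 5 = 14.8333/5 = 2.9667
  Sample standard deviations s_i = √(s[i,i]):
  s(X_1) = √(5.5) = 2.3452
  s(X_2) = √(2.9667) = 1.7224

Step 3 — r_{ij} = s_{ij} / (s_i · s_j):
  r[X_1,X_1] = 1 (diagonal).
  r[X_1,X_2] = 2.7 / (2.3452 · 1.7224) = 2.7 / 4.0394 = 0.6684
  r[X_2,X_2] = 1 (diagonal).

R is symmetric with unit diagonal. Assembling:

R = [[1, 0.6684],
 [0.6684, 1]]


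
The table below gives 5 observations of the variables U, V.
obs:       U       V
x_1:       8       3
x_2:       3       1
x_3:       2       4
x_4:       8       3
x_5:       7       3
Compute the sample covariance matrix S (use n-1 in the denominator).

Step 1 — column means:
  mean(U) = (8 + 3 + 2 + 8 + 7) / 5 = 28/5 = 5.6
  mean(V) = (3 + 1 + 4 + 3 + 3) / 5 = 14/5 = 2.8

Step 2 — sample covariance S[i,j] = (1/(n-1)) · Σ_k (x_{k,i} - mean_i) · (x_{k,j} - mean_j), with n-1 = 4.
  S[U,U] = ((2.4)·(2.4) + (-2.6)·(-2.6) + (-3.6)·(-3.6) + (2.4)·(2.4) + (1.4)·(1.4)) / 4 = 33.2/4 = 8.3
  S[U,V] = ((2.4)·(0.2) + (-2.6)·(-1.8) + (-3.6)·(1.2) + (2.4)·(0.2) + (1.4)·(0.2)) / 4 = 1.6/4 = 0.4
  S[V,V] = ((0.2)·(0.2) + (-1.8)·(-1.8) + (1.2)·(1.2) + (0.2)·(0.2) + (0.2)·(0.2)) / 4 = 4.8/4 = 1.2

S is symmetric (S[j,i] = S[i,j]). Assembling:

S = [[8.3, 0.4],
 [0.4, 1.2]]


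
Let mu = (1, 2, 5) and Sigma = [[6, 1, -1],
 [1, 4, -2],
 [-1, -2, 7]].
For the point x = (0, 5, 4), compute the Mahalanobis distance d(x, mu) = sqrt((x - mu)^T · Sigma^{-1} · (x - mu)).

Step 1 — centre the observation: (x - mu) = (-1, 3, -1).

Step 2 — invert Sigma (cofactor / det for 3×3, or solve directly):
  Sigma^{-1} = [[0.1752, -0.0365, 0.0146],
 [-0.0365, 0.2993, 0.0803],
 [0.0146, 0.0803, 0.1679]].

Step 3 — form the quadratic (x - mu)^T · Sigma^{-1} · (x - mu):
  Sigma^{-1} · (x - mu) = (-0.2993, 0.854, 0.0584).
  (x - mu)^T · [Sigma^{-1} · (x - mu)] = (-1)·(-0.2993) + (3)·(0.854) + (-1)·(0.0584) = 2.8029.

Step 4 — take square root: d = √(2.8029) ≈ 1.6742.

d(x, mu) = √(2.8029) ≈ 1.6742


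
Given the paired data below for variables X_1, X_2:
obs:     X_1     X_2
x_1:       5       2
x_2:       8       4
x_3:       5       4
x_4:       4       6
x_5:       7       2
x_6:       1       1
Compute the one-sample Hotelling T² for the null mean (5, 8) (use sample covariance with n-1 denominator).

Step 1 — sample mean vector:
  mean(X_1) = (5 + 8 + 5 + 4 + 7 + 1) / 6 = 30/6 = 5
  mean(X_2) = (2 + 4 + 4 + 6 + 2 + 1) / 6 = 19/6 = 3.1667
  x̄ = (5, 3.1667),  deviation x̄ - mu_0 = (5, 3.1667) - (5, 8) = (0, -4.8333).

Step 2 — sample covariance matrix, S[i,j] = (1/(n-1)) · Σ_k (x_{k,i} - mean_i) · (x_{k,j} - mean_j), divisor n-1 = 5:
  S[X_1,X_1] = ((0)·(0) + (3)·(3) + (0)·(0) + (-1)·(-1) + (2)·(2) + (-4)·(-4)) / 5 = 30/5 = 6
  S[X_1,X_2] = ((0)·(-1.1667) + (3)·(0.8333) + (0)·(0.8333) + (-1)·(2.8333) + (2)·(-1.1667) + (-4)·(-2.1667)) / 5 = 6/5 = 1.2
  S[X_2,X_2] = ((-1.1667)·(-1.1667) + (0.8333)·(0.8333) + (0.8333)·(0.8333) + (2.8333)·(2.8333) + (-1.1667)·(-1.1667) + (-2.1667)·(-2.1667)) / 5 = 16.8333/5 = 3.3667
  S = [[6, 1.2],
 [1.2, 3.3667]].

Step 3 — invert S. det(S) = 6·3.3667 - (1.2)² = 18.76.
  S^{-1} = (1/det) · [[d, -b], [-b, a]] = [[0.1795, -0.064],
 [-0.064, 0.3198]].

Step 4 — quadratic form (x̄ - mu_0)^T · S^{-1} · (x̄ - mu_0):
  S^{-1} · (x̄ - mu_0) = (0.3092, -1.5458),
  (x̄ - mu_0)^T · [...] = (0)·(0.3092) + (-4.8333)·(-1.5458) = 7.4716.

Step 5 — scale by n: T² = 6 · 7.4716 = 44.8294.

T² ≈ 44.8294


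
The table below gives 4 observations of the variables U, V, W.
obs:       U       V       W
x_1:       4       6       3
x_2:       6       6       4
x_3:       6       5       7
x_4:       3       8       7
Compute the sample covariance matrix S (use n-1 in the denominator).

Step 1 — column means:
  mean(U) = (4 + 6 + 6 + 3) / 4 = 19/4 = 4.75
  mean(V) = (6 + 6 + 5 + 8) / 4 = 25/4 = 6.25
  mean(W) = (3 + 4 + 7 + 7) / 4 = 21/4 = 5.25

Step 2 — sample covariance S[i,j] = (1/(n-1)) · Σ_k (x_{k,i} - mean_i) · (x_{k,j} - mean_j), with n-1 = 3.
  S[U,U] = ((-0.75)·(-0.75) + (1.25)·(1.25) + (1.25)·(1.25) + (-1.75)·(-1.75)) / 3 = 6.75/3 = 2.25
  S[U,V] = ((-0.75)·(-0.25) + (1.25)·(-0.25) + (1.25)·(-1.25) + (-1.75)·(1.75)) / 3 = -4.75/3 = -1.5833
  S[U,W] = ((-0.75)·(-2.25) + (1.25)·(-1.25) + (1.25)·(1.75) + (-1.75)·(1.75)) / 3 = -0.75/3 = -0.25
  S[V,V] = ((-0.25)·(-0.25) + (-0.25)·(-0.25) + (-1.25)·(-1.25) + (1.75)·(1.75)) / 3 = 4.75/3 = 1.5833
  S[V,W] = ((-0.25)·(-2.25) + (-0.25)·(-1.25) + (-1.25)·(1.75) + (1.75)·(1.75)) / 3 = 1.75/3 = 0.5833
  S[W,W] = ((-2.25)·(-2.25) + (-1.25)·(-1.25) + (1.75)·(1.75) + (1.75)·(1.75)) / 3 = 12.75/3 = 4.25

S is symmetric (S[j,i] = S[i,j]). Assembling:

S = [[2.25, -1.5833, -0.25],
 [-1.5833, 1.5833, 0.5833],
 [-0.25, 0.5833, 4.25]]


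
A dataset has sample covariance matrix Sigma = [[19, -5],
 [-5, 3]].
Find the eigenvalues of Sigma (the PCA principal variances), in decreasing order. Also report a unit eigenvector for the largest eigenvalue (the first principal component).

Step 1 — characteristic polynomial of 2×2 Sigma:
  det(Sigma - λI) = λ² - trace · λ + det = 0.
  trace = 19 + 3 = 22, det = 19·3 - (-5)² = 32.
Step 2 — discriminant:
  Δ = trace² - 4·det = 484 - 128 = 356.
Step 3 — eigenvalues:
  λ = (trace ± √Δ)/2 = (22 ± 18.868)/2,
  λ_1 = 20.434,  λ_2 = 1.566.

Step 4 — unit eigenvector for λ_1: solve (Sigma - λ_1 I)v = 0. First row:
  (19 - 20.434)·v_x + (-5)·v_y = 0, i.e. (-1.434)·v_x + (-5)·v_y = 0,
  so v ∝ (b, λ_1 - a) = (-5, 1.434); multiply by -1 so the first entry is positive: u = (5, -1.434).
  ||u|| = √((5)² + (-1.434)²) = √(27.0563) ≈ 5.2016,
  v_1 = u/||u|| ≈ (0.9612, -0.2757) (||v_1|| = 1).

λ_1 = 20.434,  λ_2 = 1.566;  v_1 ≈ (0.9612, -0.2757)


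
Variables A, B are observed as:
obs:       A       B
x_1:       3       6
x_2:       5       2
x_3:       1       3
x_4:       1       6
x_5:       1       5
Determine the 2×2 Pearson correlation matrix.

Step 1 — column means:
  mean(A) = (3 + 5 + 1 + 1 + 1) / 5 = 11/5 = 2.2
  mean(B) = (6 + 2 + 3 + 6 + 5) / 5 = 22/5 = 4.4

Step 2 — sample variances and covariances s[i,j] = (1/(n-1)) · Σ_k (x_{k,i} - mean_i) · (x_{k,j} - mean_j), with n-1 = 4:
  s[A,A] = ((0.8)·(0.8) + (2.8)·(2.8) + (-1.2)·(-1.2) + (-1.2)·(-1.2) + (-1.2)·(-1.2)) / 4 = 12.8/4 = 3.2
  s[A,B] = ((0.8)·(1.6) + (2.8)·(-2.4) + (-1.2)·(-1.4) + (-1.2)·(1.6) + (-1.2)·(0.6)) / 4 = -6.4/4 = -1.6
  s[B,B] = ((1.6)·(1.6) + (-2.4)·(-2.4) + (-1.4)·(-1.4) + (1.6)·(1.6) + (0.6)·(0.6)) / 4 = 13.2/4 = 3.3
  Sample standard deviations s_i = √(s[i,i]):
  s(A) = √(3.2) = 1.7889
  s(B) = √(3.3) = 1.8166

Step 3 — r_{ij} = s_{ij} / (s_i · s_j):
  r[A,A] = 1 (diagonal).
  r[A,B] = -1.6 / (1.7889 · 1.8166) = -1.6 / 3.2496 = -0.4924
  r[B,B] = 1 (diagonal).

R is symmetric with unit diagonal. Assembling:

R = [[1, -0.4924],
 [-0.4924, 1]]


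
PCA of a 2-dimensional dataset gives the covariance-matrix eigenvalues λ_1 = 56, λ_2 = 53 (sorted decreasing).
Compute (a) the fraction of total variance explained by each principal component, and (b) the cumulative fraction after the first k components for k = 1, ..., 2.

Step 1 — total variance = trace(Sigma) = Σ λ_i = 56 + 53 = 109.

Step 2 — fraction explained by component i = λ_i / Σ λ:
  PC1: 56/109 = 0.5138
  PC2: 53/109 = 0.4862

Step 3 — cumulative fraction after k components = (λ_1 + ... + λ_k) / Σ λ:
  k = 1: 56/109 = 0.5138
  k = 2: (56 + 53)/109 = 109/109 = 1

Summary (fraction, with percent):

explained: PC1 0.5138 (51.38%), PC2 0.4862 (48.62%);  cumulative: 0.5138, 1


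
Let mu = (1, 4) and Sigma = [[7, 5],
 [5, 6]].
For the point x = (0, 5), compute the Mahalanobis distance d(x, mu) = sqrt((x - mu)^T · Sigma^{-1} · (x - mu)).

Step 1 — centre the observation: (x - mu) = (-1, 1).

Step 2 — invert Sigma. det(Sigma) = 7·6 - (5)² = 17.
  Sigma^{-1} = (1/det) · [[d, -b], [-b, a]] = [[0.3529, -0.2941],
 [-0.2941, 0.4118]].

Step 3 — form the quadratic (x - mu)^T · Sigma^{-1} · (x - mu):
  Sigma^{-1} · (x - mu) = (-0.6471, 0.7059).
  (x - mu)^T · [Sigma^{-1} · (x - mu)] = (-1)·(-0.6471) + (1)·(0.7059) = 1.3529.

Step 4 — take square root: d = √(1.3529) ≈ 1.1632.

d(x, mu) = √(1.3529) ≈ 1.1632


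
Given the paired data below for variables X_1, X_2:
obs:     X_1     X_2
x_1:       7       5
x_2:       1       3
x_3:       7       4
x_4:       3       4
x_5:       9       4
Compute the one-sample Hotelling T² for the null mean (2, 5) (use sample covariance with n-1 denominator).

Step 1 — sample mean vector:
  mean(X_1) = (7 + 1 + 7 + 3 + 9) / 5 = 27/5 = 5.4
  mean(X_2) = (5 + 3 + 4 + 4 + 4) / 5 = 20/5 = 4
  x̄ = (5.4, 4),  deviation x̄ - mu_0 = (5.4, 4) - (2, 5) = (3.4, -1).

Step 2 — sample covariance matrix, S[i,j] = (1/(n-1)) · Σ_k (x_{k,i} - mean_i) · (x_{k,j} - mean_j), divisor n-1 = 4:
  S[X_1,X_1] = ((1.6)·(1.6) + (-4.4)·(-4.4) + (1.6)·(1.6) + (-2.4)·(-2.4) + (3.6)·(3.6)) / 4 = 43.2/4 = 10.8
  S[X_1,X_2] = ((1.6)·(1) + (-4.4)·(-1) + (1.6)·(0) + (-2.4)·(0) + (3.6)·(0)) / 4 = 6/4 = 1.5
  S[X_2,X_2] = ((1)·(1) + (-1)·(-1) + (0)·(0) + (0)·(0) + (0)·(0)) / 4 = 2/4 = 0.5
  S = [[10.8, 1.5],
 [1.5, 0.5]].

Step 3 — invert S. det(S) = 10.8·0.5 - (1.5)² = 3.15.
  S^{-1} = (1/det) · [[d, -b], [-b, a]] = [[0.1587, -0.4762],
 [-0.4762, 3.4286]].

Step 4 — quadratic form (x̄ - mu_0)^T · S^{-1} · (x̄ - mu_0):
  S^{-1} · (x̄ - mu_0) = (1.0159, -5.0476),
  (x̄ - mu_0)^T · [...] = (3.4)·(1.0159) + (-1)·(-5.0476) = 8.5016.

Step 5 — scale by n: T² = 5 · 8.5016 = 42.5079.

T² ≈ 42.5079


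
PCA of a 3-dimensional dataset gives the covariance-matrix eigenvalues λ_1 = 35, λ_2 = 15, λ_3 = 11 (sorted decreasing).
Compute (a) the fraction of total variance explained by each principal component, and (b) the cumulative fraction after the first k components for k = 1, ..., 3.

Step 1 — total variance = trace(Sigma) = Σ λ_i = 35 + 15 + 11 = 61.

Step 2 — fraction explained by component i = λ_i / Σ λ:
  PC1: 35/61 = 0.5738
  PC2: 15/61 = 0.2459
  PC3: 11/61 = 0.1803

Step 3 — cumulative fraction after k components = (λ_1 + ... + λ_k) / Σ λ:
  k = 1: 35/61 = 0.5738
  k = 2: (35 + 15)/61 = 50/61 = 0.8197
  k = 3: (35 + 15 + 11)/61 = 61/61 = 1

Summary (fraction, with percent):

explained: PC1 0.5738 (57.38%), PC2 0.2459 (24.59%), PC3 0.1803 (18.03%);  cumulative: 0.5738, 0.8197, 1


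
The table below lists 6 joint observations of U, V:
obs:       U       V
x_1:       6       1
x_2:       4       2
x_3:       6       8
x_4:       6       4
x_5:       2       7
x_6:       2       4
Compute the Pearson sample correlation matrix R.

Step 1 — column means:
  mean(U) = (6 + 4 + 6 + 6 + 2 + 2) / 6 = 26/6 = 4.3333
  mean(V) = (1 + 2 + 8 + 4 + 7 + 4) / 6 = 26/6 = 4.3333

Step 2 — sample variances and covariances s[i,j] = (1/(n-1)) · Σ_k (x_{k,i} - mean_i) · (x_{k,j} - mean_j), with n-1 = 5:
  s[U,U] = ((1.6667)·(1.6667) + (-0.3333)·(-0.3333) + (1.6667)·(1.6667) + (1.6667)·(1.6667) + (-2.3333)·(-2.3333) + (-2.3333)·(-2.3333)) / 5 = 19.3333/5 = 3.8667
  s[U,V] = ((1.6667)·(-3.3333) + (-0.3333)·(-2.3333) + (1.6667)·(3.6667) + (1.6667)·(-0.3333) + (-2.3333)·(2.6667) + (-2.3333)·(-0.3333)) / 5 = -4.6667/5 = -0.9333
  s[V,V] = ((-3.3333)·(-3.3333) + (-2.3333)·(-2.3333) + (3.6667)·(3.6667) + (-0.3333)·(-0.3333) + (2.6667)·(2.6667) + (-0.3333)·(-0.3333)) / 5 = 37.3333/5 = 7.4667
  Sample standard deviations s_i = √(s[i,i]):
  s(U) = √(3.8667) = 1.9664
  s(V) = √(7.4667) = 2.7325

Step 3 — r_{ij} = s_{ij} / (s_i · s_j):
  r[U,U] = 1 (diagonal).
  r[U,V] = -0.9333 / (1.9664 · 2.7325) = -0.9333 / 5.3732 = -0.1737
  r[V,V] = 1 (diagonal).

R is symmetric with unit diagonal. Assembling:

R = [[1, -0.1737],
 [-0.1737, 1]]


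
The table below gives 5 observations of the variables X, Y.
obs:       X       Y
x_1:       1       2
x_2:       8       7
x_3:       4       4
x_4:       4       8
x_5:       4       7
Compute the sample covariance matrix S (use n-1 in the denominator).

Step 1 — column means:
  mean(X) = (1 + 8 + 4 + 4 + 4) / 5 = 21/5 = 4.2
  mean(Y) = (2 + 7 + 4 + 8 + 7) / 5 = 28/5 = 5.6

Step 2 — sample covariance S[i,j] = (1/(n-1)) · Σ_k (x_{k,i} - mean_i) · (x_{k,j} - mean_j), with n-1 = 4.
  S[X,X] = ((-3.2)·(-3.2) + (3.8)·(3.8) + (-0.2)·(-0.2) + (-0.2)·(-0.2) + (-0.2)·(-0.2)) / 4 = 24.8/4 = 6.2
  S[X,Y] = ((-3.2)·(-3.6) + (3.8)·(1.4) + (-0.2)·(-1.6) + (-0.2)·(2.4) + (-0.2)·(1.4)) / 4 = 16.4/4 = 4.1
  S[Y,Y] = ((-3.6)·(-3.6) + (1.4)·(1.4) + (-1.6)·(-1.6) + (2.4)·(2.4) + (1.4)·(1.4)) / 4 = 25.2/4 = 6.3

S is symmetric (S[j,i] = S[i,j]). Assembling:

S = [[6.2, 4.1],
 [4.1, 6.3]]


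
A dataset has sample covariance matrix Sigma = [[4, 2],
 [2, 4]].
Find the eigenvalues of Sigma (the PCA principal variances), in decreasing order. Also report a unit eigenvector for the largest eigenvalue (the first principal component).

Step 1 — characteristic polynomial of 2×2 Sigma:
  det(Sigma - λI) = λ² - trace · λ + det = 0.
  trace = 4 + 4 = 8, det = 4·4 - (2)² = 12.
Step 2 — discriminant:
  Δ = trace² - 4·det = 64 - 48 = 16.
Step 3 — eigenvalues:
  λ = (trace ± √Δ)/2 = (8 ± 4)/2,
  λ_1 = 6,  λ_2 = 2.

Step 4 — unit eigenvector for λ_1: solve (Sigma - λ_1 I)v = 0. First row:
  (4 - 6)·v_x + (2)·v_y = 0, i.e. (-2)·v_x + (2)·v_y = 0,
  so v ∝ (b, λ_1 - a) = (2, 2) = u.
  ||u|| = √((2)² + (2)²) = √(8) ≈ 2.8284,
  v_1 = u/||u|| ≈ (0.7071, 0.7071) (||v_1|| = 1).

λ_1 = 6,  λ_2 = 2;  v_1 ≈ (0.7071, 0.7071)


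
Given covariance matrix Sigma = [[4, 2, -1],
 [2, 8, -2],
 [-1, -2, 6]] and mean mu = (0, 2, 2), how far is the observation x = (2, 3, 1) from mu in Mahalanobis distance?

Step 1 — centre the observation: (x - mu) = (2, 1, -1).

Step 2 — invert Sigma (cofactor / det for 3×3, or solve directly):
  Sigma^{-1} = [[0.2895, -0.0658, 0.0263],
 [-0.0658, 0.1513, 0.0395],
 [0.0263, 0.0395, 0.1842]].

Step 3 — form the quadratic (x - mu)^T · Sigma^{-1} · (x - mu):
  Sigma^{-1} · (x - mu) = (0.4868, -0.0197, -0.0921).
  (x - mu)^T · [Sigma^{-1} · (x - mu)] = (2)·(0.4868) + (1)·(-0.0197) + (-1)·(-0.0921) = 1.0461.

Step 4 — take square root: d = √(1.0461) ≈ 1.0228.

d(x, mu) = √(1.0461) ≈ 1.0228


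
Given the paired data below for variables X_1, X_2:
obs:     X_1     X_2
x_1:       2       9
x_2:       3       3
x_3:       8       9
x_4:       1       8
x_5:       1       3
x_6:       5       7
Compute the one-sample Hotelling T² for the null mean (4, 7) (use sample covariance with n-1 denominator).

Step 1 — sample mean vector:
  mean(X_1) = (2 + 3 + 8 + 1 + 1 + 5) / 6 = 20/6 = 3.3333
  mean(X_2) = (9 + 3 + 9 + 8 + 3 + 7) / 6 = 39/6 = 6.5
  x̄ = (3.3333, 6.5),  deviation x̄ - mu_0 = (3.3333, 6.5) - (4, 7) = (-0.6667, -0.5).

Step 2 — sample covariance matrix, S[i,j] = (1/(n-1)) · Σ_k (x_{k,i} - mean_i) · (x_{k,j} - mean_j), divisor n-1 = 5:
  S[X_1,X_1] = ((-1.3333)·(-1.3333) + (-0.3333)·(-0.3333) + (4.6667)·(4.6667) + (-2.3333)·(-2.3333) + (-2.3333)·(-2.3333) + (1.6667)·(1.6667)) / 5 = 37.3333/5 = 7.4667
  S[X_1,X_2] = ((-1.3333)·(2.5) + (-0.3333)·(-3.5) + (4.6667)·(2.5) + (-2.3333)·(1.5) + (-2.3333)·(-3.5) + (1.6667)·(0.5)) / 5 = 15/5 = 3
  S[X_2,X_2] = ((2.5)·(2.5) + (-3.5)·(-3.5) + (2.5)·(2.5) + (1.5)·(1.5) + (-3.5)·(-3.5) + (0.5)·(0.5)) / 5 = 39.5/5 = 7.9
  S = [[7.4667, 3],
 [3, 7.9]].

Step 3 — invert S. det(S) = 7.4667·7.9 - (3)² = 49.9867.
  S^{-1} = (1/det) · [[d, -b], [-b, a]] = [[0.158, -0.06],
 [-0.06, 0.1494]].

Step 4 — quadratic form (x̄ - mu_0)^T · S^{-1} · (x̄ - mu_0):
  S^{-1} · (x̄ - mu_0) = (-0.0754, -0.0347),
  (x̄ - mu_0)^T · [...] = (-0.6667)·(-0.0754) + (-0.5)·(-0.0347) = 0.0676.

Step 5 — scale by n: T² = 6 · 0.0676 = 0.4054.

T² ≈ 0.4054


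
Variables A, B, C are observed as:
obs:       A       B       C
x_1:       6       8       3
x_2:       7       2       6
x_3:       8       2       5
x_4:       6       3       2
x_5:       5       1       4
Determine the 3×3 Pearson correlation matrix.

Step 1 — column means:
  mean(A) = (6 + 7 + 8 + 6 + 5) / 5 = 32/5 = 6.4
  mean(B) = (8 + 2 + 2 + 3 + 1) / 5 = 16/5 = 3.2
  mean(C) = (3 + 6 + 5 + 2 + 4) / 5 = 20/5 = 4

Step 2 — sample variances and covariances s[i,j] = (1/(n-1)) · Σ_k (x_{k,i} - mean_i) · (x_{k,j} - mean_j), with n-1 = 4:
  s[A,A] = ((-0.4)·(-0.4) + (0.6)·(0.6) + (1.6)·(1.6) + (-0.4)·(-0.4) + (-1.4)·(-1.4)) / 4 = 5.2/4 = 1.3
  s[A,B] = ((-0.4)·(4.8) + (0.6)·(-1.2) + (1.6)·(-1.2) + (-0.4)·(-0.2) + (-1.4)·(-2.2)) / 4 = -1.4/4 = -0.35
  s[A,C] = ((-0.4)·(-1) + (0.6)·(2) + (1.6)·(1) + (-0.4)·(-2) + (-1.4)·(0)) / 4 = 4/4 = 1
  s[B,B] = ((4.8)·(4.8) + (-1.2)·(-1.2) + (-1.2)·(-1.2) + (-0.2)·(-0.2) + (-2.2)·(-2.2)) / 4 = 30.8/4 = 7.7
  s[B,C] = ((4.8)·(-1) + (-1.2)·(2) + (-1.2)·(1) + (-0.2)·(-2) + (-2.2)·(0)) / 4 = -8/4 = -2
  s[C,C] = ((-1)·(-1) + (2)·(2) + (1)·(1) + (-2)·(-2) + (0)·(0)) / 4 = 10/4 = 2.5
  Sample standard deviations s_i = √(s[i,i]):
  s(A) = √(1.3) = 1.1402
  s(B) = √(7.7) = 2.7749
  s(C) = √(2.5) = 1.5811

Step 3 — r_{ij} = s_{ij} / (s_i · s_j):
  r[A,A] = 1 (diagonal).
  r[A,B] = -0.35 / (1.1402 · 2.7749) = -0.35 / 3.1639 = -0.1106
  r[A,C] = 1 / (1.1402 · 1.5811) = 1 / 1.8028 = 0.5547
  r[B,B] = 1 (diagonal).
  r[B,C] = -2 / (2.7749 · 1.5811) = -2 / 4.3875 = -0.4558
  r[C,C] = 1 (diagonal).

R is symmetric with unit diagonal. Assembling:

R = [[1, -0.1106, 0.5547],
 [-0.1106, 1, -0.4558],
 [0.5547, -0.4558, 1]]


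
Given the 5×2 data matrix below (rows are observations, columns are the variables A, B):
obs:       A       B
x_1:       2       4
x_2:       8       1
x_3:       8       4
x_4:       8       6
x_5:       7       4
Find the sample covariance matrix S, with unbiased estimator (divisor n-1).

Step 1 — column means:
  mean(A) = (2 + 8 + 8 + 8 + 7) / 5 = 33/5 = 6.6
  mean(B) = (4 + 1 + 4 + 6 + 4) / 5 = 19/5 = 3.8

Step 2 — sample covariance S[i,j] = (1/(n-1)) · Σ_k (x_{k,i} - mean_i) · (x_{k,j} - mean_j), with n-1 = 4.
  S[A,A] = ((-4.6)·(-4.6) + (1.4)·(1.4) + (1.4)·(1.4) + (1.4)·(1.4) + (0.4)·(0.4)) / 4 = 27.2/4 = 6.8
  S[A,B] = ((-4.6)·(0.2) + (1.4)·(-2.8) + (1.4)·(0.2) + (1.4)·(2.2) + (0.4)·(0.2)) / 4 = -1.4/4 = -0.35
  S[B,B] = ((0.2)·(0.2) + (-2.8)·(-2.8) + (0.2)·(0.2) + (2.2)·(2.2) + (0.2)·(0.2)) / 4 = 12.8/4 = 3.2

S is symmetric (S[j,i] = S[i,j]). Assembling:

S = [[6.8, -0.35],
 [-0.35, 3.2]]


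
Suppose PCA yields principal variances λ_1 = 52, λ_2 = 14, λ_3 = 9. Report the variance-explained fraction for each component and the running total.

Step 1 — total variance = trace(Sigma) = Σ λ_i = 52 + 14 + 9 = 75.

Step 2 — fraction explained by component i = λ_i / Σ λ:
  PC1: 52/75 = 0.6933
  PC2: 14/75 = 0.1867
  PC3: 9/75 = 0.12

Step 3 — cumulative fraction after k components = (λ_1 + ... + λ_k) / Σ λ:
  k = 1: 52/75 = 0.6933
  k = 2: (52 + 14)/75 = 66/75 = 0.88
  k = 3: (52 + 14 + 9)/75 = 75/75 = 1

Summary (fraction, with percent):

explained: PC1 0.6933 (69.33%), PC2 0.1867 (18.67%), PC3 0.12 (12%);  cumulative: 0.6933, 0.88, 1


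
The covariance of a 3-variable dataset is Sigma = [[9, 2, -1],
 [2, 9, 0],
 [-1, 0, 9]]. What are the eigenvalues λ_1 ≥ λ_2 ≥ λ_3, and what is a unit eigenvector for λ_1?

Step 1 — characteristic polynomial p(λ) = det(λI - Sigma) = λ³ - tr·λ² + c_1·λ - det, where tr = trace, c_1 = sum of the principal 2×2 minors, det = det(Sigma):
  tr = 9 + 9 + 9 = 27,
  c_1 = (9·9 - (2)²) + (9·9 - (-1)²) + (9·9 - (0)²) = 77 + 80 + 81 = 238,
  det = 9·(9·9 - (0)²) - (2)·((2)·9 - (0)·(-1)) + (-1)·((2)·(0) - 9·(-1)) = 9·(81) - (2)·(18) + (-1)·(9) = 684.
  So p(λ) = λ³ - 27λ² + 238λ - 684.
Step 2 — look for an integer root (rational root theorem: any rational root is an integer divisor of 684). Testing λ = 9:
  p(9) = 729 - 2187 + 2142 - 684 = 0  ✓
  Dividing out (λ - 9): p(λ) = (λ - 9)(λ² - 18λ + 76).
Step 3 — remaining eigenvalues from the quadratic λ² - 18λ + 76 = 0:
  Δ = 18² - 4·76 = 324 - 304 = 20,  λ = (18 ± √20)/2 = (18 ± 4.4721)/2 ≈ 11.2361 or 6.7639.
  Sorted: λ_1 = 11.2361,  λ_2 = 9,  λ_3 = 6.7639  (check: sum = 27 = tr ✓).

Step 4 — unit eigenvector for λ_1 ≈ 11.2361: v spans the null space of (Sigma - λ_1 I), whose rows are
  r_1 = (-2.2361, 2, -1),  r_2 = (2, -2.2361, 0),  r_3 = (-1, 0, -2.2361).
  v is orthogonal to every row, so take v ∝ r_1 × r_2 = ((2)·(0) - (-1)·(-2.2361), (-1)·(2) - (-2.2361)·(0), (-2.2361)·(-2.2361) - (2)·(2)) ≈ (-2.2361, -2, 1).
  Rescale (multiply by -1 so the first nonzero entry is positive): u = (2.2361, 2, -1).
  ||u|| = √((2.2361)² + (2)² + (-1)²) = √(10) ≈ 3.1623,  v_1 = u/||u|| ≈ (0.7071, 0.6325, -0.3162) (||v_1|| = 1).

λ_1 = 11.2361,  λ_2 = 9,  λ_3 = 6.7639;  v_1 ≈ (0.7071, 0.6325, -0.3162)


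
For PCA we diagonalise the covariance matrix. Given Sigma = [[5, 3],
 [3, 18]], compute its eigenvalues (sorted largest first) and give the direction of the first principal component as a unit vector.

Step 1 — characteristic polynomial of 2×2 Sigma:
  det(Sigma - λI) = λ² - trace · λ + det = 0.
  trace = 5 + 18 = 23, det = 5·18 - (3)² = 81.
Step 2 — discriminant:
  Δ = trace² - 4·det = 529 - 324 = 205.
Step 3 — eigenvalues:
  λ = (trace ± √Δ)/2 = (23 ± 14.3178)/2,
  λ_1 = 18.6589,  λ_2 = 4.3411.

Step 4 — unit eigenvector for λ_1: solve (Sigma - λ_1 I)v = 0. First row:
  (5 - 18.6589)·v_x + (3)·v_y = 0, i.e. (-13.6589)·v_x + (3)·v_y = 0,
  so v ∝ (b, λ_1 - a) = (3, 13.6589) = u.
  ||u|| = √((3)² + (13.6589)²) = √(195.5658) ≈ 13.9845,
  v_1 = u/||u|| ≈ (0.2145, 0.9767) (||v_1|| = 1).

λ_1 = 18.6589,  λ_2 = 4.3411;  v_1 ≈ (0.2145, 0.9767)


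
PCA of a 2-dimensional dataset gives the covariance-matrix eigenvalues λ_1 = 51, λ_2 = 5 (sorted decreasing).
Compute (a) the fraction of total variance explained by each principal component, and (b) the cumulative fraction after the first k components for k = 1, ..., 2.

Step 1 — total variance = trace(Sigma) = Σ λ_i = 51 + 5 = 56.

Step 2 — fraction explained by component i = λ_i / Σ λ:
  PC1: 51/56 = 0.9107
  PC2: 5/56 = 0.0893

Step 3 — cumulative fraction after k components = (λ_1 + ... + λ_k) / Σ λ:
  k = 1: 51/56 = 0.9107
  k = 2: (51 + 5)/56 = 56/56 = 1

Summary (fraction, with percent):

explained: PC1 0.9107 (91.07%), PC2 0.0893 (8.93%);  cumulative: 0.9107, 1


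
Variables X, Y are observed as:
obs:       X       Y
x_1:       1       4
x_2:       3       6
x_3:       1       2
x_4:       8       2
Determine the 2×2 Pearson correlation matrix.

Step 1 — column means:
  mean(X) = (1 + 3 + 1 + 8) / 4 = 13/4 = 3.25
  mean(Y) = (4 + 6 + 2 + 2) / 4 = 14/4 = 3.5

Step 2 — sample variances and covariances s[i,j] = (1/(n-1)) · Σ_k (x_{k,i} - mean_i) · (x_{k,j} - mean_j), with n-1 = 3:
  s[X,X] = ((-2.25)·(-2.25) + (-0.25)·(-0.25) + (-2.25)·(-2.25) + (4.75)·(4.75)) / 3 = 32.75/3 = 10.9167
  s[X,Y] = ((-2.25)·(0.5) + (-0.25)·(2.5) + (-2.25)·(-1.5) + (4.75)·(-1.5)) / 3 = -5.5/3 = -1.8333
  s[Y,Y] = ((0.5)·(0.5) + (2.5)·(2.5) + (-1.5)·(-1.5) + (-1.5)·(-1.5)) / 3 = 11/3 = 3.6667
  Sample standard deviations s_i = √(s[i,i]):
  s(X) = √(10.9167) = 3.304
  s(Y) = √(3.6667) = 1.9149

Step 3 — r_{ij} = s_{ij} / (s_i · s_j):
  r[X,X] = 1 (diagonal).
  r[X,Y] = -1.8333 / (3.304 · 1.9149) = -1.8333 / 6.3268 = -0.2898
  r[Y,Y] = 1 (diagonal).

R is symmetric with unit diagonal. Assembling:

R = [[1, -0.2898],
 [-0.2898, 1]]
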